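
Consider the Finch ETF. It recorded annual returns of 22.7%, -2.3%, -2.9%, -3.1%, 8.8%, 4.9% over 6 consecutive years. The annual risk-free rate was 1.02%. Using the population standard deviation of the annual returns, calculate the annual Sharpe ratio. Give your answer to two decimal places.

0.40

Mean return r̄ = 28.10 / 6 = 4.6833%
Population std dev = √[508.4483 / 6] = 9.2055%
Sharpe = (r̄ − rf) / σ = (4.6833 − 1.02) / 9.2055 = 3.6633 / 9.2055 = 0.3979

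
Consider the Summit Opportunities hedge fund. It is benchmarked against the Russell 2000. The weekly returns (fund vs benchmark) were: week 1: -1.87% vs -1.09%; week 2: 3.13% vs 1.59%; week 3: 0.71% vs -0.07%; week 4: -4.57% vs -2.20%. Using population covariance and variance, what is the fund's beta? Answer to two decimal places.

r̄p = -0.6500%,  r̄m = -0.4425%
Cov = Σ(rp − r̄p)(rm − r̄m) / 4 = 3.9672
Var(rm) = Σ(rm − r̄m)² / 4 = 1.9445
β = Cov / Var = 3.9672 / 1.9445 = 2.0402

2.04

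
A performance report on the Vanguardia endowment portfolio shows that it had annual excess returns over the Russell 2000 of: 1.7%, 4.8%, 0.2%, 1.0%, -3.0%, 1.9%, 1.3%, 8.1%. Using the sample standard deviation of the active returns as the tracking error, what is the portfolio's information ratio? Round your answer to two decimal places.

Mean return μ = 16.00 / 8 = 2.0000%
Sample std dev = √[74.8800 / 7] = 3.2706%
IR = μ / tracking error = 2.0000 / 3.2706 = 0.6115

0.61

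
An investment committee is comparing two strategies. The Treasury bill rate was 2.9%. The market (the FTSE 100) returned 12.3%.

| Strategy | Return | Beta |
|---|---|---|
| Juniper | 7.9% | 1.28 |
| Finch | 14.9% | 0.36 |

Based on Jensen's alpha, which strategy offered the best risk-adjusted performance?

Finch

Juniper: α = 7.9% − [2.9% + 1.28 × (12.3% − 2.9%)] = -7.032
Finch: α = 14.9% − [2.9% + 0.36 × (12.3% − 2.9%)] = 8.616
Highest: Finch (8.616).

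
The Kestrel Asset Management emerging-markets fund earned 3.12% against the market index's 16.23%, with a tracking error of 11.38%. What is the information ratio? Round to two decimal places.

IR = (Rp − Rb) / TE = (3.12% − 16.23%) / 11.38% = -13.11% / 11.38% = -1.1520

-1.15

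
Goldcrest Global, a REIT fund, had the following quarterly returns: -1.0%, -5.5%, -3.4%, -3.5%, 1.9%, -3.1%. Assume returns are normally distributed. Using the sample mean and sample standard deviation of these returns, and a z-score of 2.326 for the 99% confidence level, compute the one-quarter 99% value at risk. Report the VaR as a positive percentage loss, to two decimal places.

8.39

Mean return r̄ = -14.60 / 6 = -2.4333%
Sample std dev = √[32.7533 / 5] = 2.5594%
VaR = −(r̄ − z·σ) = −(-2.4333 − 2.326 × 2.5594) = −(-8.3865) = 8.3865%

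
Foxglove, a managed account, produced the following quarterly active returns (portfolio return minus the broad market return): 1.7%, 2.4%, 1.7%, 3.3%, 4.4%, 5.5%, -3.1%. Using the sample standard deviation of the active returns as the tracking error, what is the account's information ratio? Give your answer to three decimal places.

0.825

μ = (1.7 + 2.4 + 1.7 + 3.3 + 4.4 + 5.5 − 3.1) / 7 = 2.2714%
Σ(r − μ)² = 45.5343; sample σ = √(45.5343/6) = 2.7548%
IR = μ / tracking error = 2.2714 / 2.7548 = 0.8245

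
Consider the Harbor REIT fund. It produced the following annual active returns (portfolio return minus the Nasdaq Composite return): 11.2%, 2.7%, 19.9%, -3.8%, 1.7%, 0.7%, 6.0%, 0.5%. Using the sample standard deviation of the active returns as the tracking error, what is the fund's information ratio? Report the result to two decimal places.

Mean return r̄ = 38.90 / 8 = 4.8625%
Sample std dev = √[393.6588 / 7] = 7.4991%
IR = r̄ / tracking error = 4.8625 / 7.4991 = 0.6484

0.65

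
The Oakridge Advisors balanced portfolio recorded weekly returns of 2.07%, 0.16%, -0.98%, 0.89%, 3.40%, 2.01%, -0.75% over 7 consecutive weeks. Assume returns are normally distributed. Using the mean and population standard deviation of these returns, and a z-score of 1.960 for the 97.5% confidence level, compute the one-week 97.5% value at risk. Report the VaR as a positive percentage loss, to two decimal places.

1.96

μ = (2.07 + 0.16 − 0.98 + 0.89 + 3.4 + 2.01 − 0.75) / 7 = 0.9714%
Σ(r − μ)² = (2.07 − 0.9714)² + (0.16 − 0.9714)² + (-0.98 − 0.9714)² + … = 15.6199
σ = √[15.6199 / 7] = 1.4938%
VaR = −(μ − z·σ) = −(0.9714 − 1.960 × 1.4938) = −(-1.9564) = 1.9564%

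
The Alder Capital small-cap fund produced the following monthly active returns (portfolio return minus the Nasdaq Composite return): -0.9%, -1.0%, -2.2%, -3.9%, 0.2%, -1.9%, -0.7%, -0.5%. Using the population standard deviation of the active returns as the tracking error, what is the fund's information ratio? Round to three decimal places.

r̄ = (-0.9 − 1 − 2.2 − 3.9 + 0.2 − 1.9 − 0.7 − 0.5) / 8 = -10.90 / 8 = -1.3625%
Population std dev = √[11.3988 / 8] = 1.1937%
IR = r̄ / tracking error = -1.3625 / 1.1937 = -1.1414

-1.141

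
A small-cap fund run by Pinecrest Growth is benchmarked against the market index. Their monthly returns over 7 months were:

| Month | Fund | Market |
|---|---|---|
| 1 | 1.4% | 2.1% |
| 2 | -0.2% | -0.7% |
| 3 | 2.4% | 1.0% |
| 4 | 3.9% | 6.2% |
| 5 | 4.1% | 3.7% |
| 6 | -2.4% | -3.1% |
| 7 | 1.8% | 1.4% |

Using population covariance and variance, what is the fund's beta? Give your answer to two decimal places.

r̄p = 1.5714%,  r̄m = 1.5143%
Cov = Σ(rp − r̄p)(rm − r̄m) / 7 = 5.4476
Var(rm) = Σ(rm − r̄m)² / 7 = 7.6498
β = Cov / Var = 5.4476 / 7.6498 = 0.7121

0.71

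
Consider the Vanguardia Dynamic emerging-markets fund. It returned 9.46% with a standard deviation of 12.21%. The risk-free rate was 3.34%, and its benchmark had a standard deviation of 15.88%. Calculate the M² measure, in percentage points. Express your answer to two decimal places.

Sharpe = (Rp − Rf) / σp = (9.46% − 3.34%) / 12.21% = 0.5012
M² = Rf + Sharpe × σm = 3.34% + 0.5012 × 15.88% = 11.2991%

11.30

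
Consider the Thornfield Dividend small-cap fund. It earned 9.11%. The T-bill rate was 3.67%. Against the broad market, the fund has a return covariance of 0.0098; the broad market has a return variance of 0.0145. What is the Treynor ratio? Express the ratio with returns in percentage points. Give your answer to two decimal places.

8.05

β = Cov / Var = 0.0098 / 0.0145 = 0.6759
Treynor = (Rp − Rf) / β = (9.11% − 3.67%) / 0.6759 = 5.44 / 0.6759 = 8.0485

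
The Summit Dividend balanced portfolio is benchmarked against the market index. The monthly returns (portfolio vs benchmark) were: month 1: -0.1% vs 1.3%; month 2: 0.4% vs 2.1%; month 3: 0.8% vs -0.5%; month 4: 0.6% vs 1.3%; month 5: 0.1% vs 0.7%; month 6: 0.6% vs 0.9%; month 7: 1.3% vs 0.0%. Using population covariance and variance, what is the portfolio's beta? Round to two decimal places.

r̄p = 0.5286%,  r̄m = 0.8286%
Cov = Σ(rp − r̄p)(rm − r̄m) / 7 = -0.1951
Var(rm) = Σ(rm − r̄m)² / 7 = 0.6478
β = Cov / Var = -0.1951 / 0.6478 = -0.3012

-0.30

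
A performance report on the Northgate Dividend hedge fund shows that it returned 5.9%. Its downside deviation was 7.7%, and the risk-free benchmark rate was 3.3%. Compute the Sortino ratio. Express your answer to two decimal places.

0.34

Sortino = (Rp − Rf) / σd = (5.9% − 3.3%) / 7.7% = 2.60% / 7.7% = 0.3377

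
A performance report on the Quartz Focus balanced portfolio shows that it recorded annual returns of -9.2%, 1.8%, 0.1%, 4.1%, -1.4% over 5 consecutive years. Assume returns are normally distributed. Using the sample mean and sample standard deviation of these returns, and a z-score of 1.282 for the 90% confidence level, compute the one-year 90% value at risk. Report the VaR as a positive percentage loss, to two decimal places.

μ = (-9.2 + 1.8 + 0.1 + 4.1 − 1.4) / 5 = -4.60 / 5 = -0.9200%
Σ(r − μ)² = (-9.2 − (-0.9200))² + (1.8 − (-0.9200))² + (0.1 − (-0.9200))² + … = 102.4280
σ = √[102.4280 / 4] = 5.0603%
VaR = −(μ − z·σ) = −(-0.9200 − 1.282 × 5.0603) = −(-7.4073) = 7.4073%

7.41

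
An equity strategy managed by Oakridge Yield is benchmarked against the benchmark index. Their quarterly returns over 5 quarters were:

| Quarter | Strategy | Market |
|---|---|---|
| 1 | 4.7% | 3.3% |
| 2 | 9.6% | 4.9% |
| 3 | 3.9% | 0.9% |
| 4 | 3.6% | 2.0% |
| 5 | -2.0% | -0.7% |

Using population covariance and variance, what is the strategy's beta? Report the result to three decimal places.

r̄p = 3.9600%,  r̄m = 2.0800%
Cov = Σ(rp − r̄p)(rm − r̄m) / 5 = 6.6952
Var(rm) = Σ(rm − r̄m)² / 5 = 3.7136
β = Cov / Var = 6.6952 / 3.7136 = 1.8029

1.803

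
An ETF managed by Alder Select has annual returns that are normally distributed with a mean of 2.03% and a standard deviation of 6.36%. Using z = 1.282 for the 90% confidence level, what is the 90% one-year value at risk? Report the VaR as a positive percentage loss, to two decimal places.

6.12

VaR (as % loss) = −(μ − z·σ) = −(2.03% − 1.282 × 6.36%) = −(-6.12352%) = 6.12352%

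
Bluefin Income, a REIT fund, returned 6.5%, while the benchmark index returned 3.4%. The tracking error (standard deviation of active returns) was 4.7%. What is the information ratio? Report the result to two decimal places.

0.66

IR = (Rp − Rb) / TE = (6.5% − 3.4%) / 4.7% = 3.10% / 4.7% = 0.6596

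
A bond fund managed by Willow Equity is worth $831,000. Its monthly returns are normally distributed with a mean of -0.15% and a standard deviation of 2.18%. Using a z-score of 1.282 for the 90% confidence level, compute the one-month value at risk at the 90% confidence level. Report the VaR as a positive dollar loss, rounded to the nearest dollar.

Return at the 90% tail: μ − z·σ = -0.15% − 1.282 × 2.18% = -0.15 − 2.79476 = -2.94476%
VaR = −(-2.94476%) × $831,000 = 2.94476% × $831,000 = $24,471

$24,471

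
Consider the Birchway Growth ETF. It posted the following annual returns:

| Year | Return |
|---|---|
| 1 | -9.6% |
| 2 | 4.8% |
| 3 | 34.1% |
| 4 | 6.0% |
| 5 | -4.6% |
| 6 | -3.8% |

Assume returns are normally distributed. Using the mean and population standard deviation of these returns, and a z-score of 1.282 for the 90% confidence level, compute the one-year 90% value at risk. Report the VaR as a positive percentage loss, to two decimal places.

Mean return r̄ = 26.90 / 6 = 4.4833%
Population std dev = √[1229.0083 / 6] = 14.3120%
VaR = −(r̄ − z·σ) = −(4.4833 − 1.282 × 14.3120) = −(-13.8647) = 13.8647%

13.86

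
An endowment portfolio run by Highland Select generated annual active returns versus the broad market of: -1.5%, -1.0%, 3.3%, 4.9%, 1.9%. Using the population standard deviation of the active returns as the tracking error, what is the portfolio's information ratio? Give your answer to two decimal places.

0.62

μ = (-1.5 − 1 + 3.3 + 4.9 + 1.9) / 5 = 1.5200%
Population σ = √[Σ(r − μ)² / 5] = √[30.2080 / 5] = √6.0416 = 2.4580%
IR = μ / tracking error = 1.5200 / 2.4580 = 0.6184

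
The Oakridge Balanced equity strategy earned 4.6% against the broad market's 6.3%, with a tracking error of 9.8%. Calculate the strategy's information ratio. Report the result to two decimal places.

-0.17

IR = (Rp − Rb) / TE = (4.6% − 6.3%) / 9.8% = -1.70% / 9.8% = -0.1735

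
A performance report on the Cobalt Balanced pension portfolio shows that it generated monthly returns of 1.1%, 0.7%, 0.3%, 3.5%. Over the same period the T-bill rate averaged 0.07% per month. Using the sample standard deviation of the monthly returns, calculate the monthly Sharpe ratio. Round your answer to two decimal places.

0.93

r̄ = (1.1 + 0.7 + 0.3 + 3.5) / 4 = 1.4000%
Sample std dev = √[6.2000 / 3] = 1.4376%
Sharpe = (r̄ − rf) / σ = (1.4000 − 0.07) / 1.4376 = 1.3300 / 1.4376 = 0.9252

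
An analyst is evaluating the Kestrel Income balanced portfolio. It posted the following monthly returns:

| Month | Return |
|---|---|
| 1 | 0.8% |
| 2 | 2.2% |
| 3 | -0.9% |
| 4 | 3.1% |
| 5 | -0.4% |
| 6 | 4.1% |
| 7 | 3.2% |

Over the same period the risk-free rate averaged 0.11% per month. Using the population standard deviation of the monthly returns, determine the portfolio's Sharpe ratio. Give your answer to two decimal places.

0.91

r̄ = (0.8 + 2.2 − 0.9 + 3.1 − 0.4 + 4.1 + 3.2) / 7 = 1.7286%
Population std dev = √[22.1943 / 7] = 1.7806%
Sharpe = (r̄ − rf) / σ = (1.7286 − 0.11) / 1.7806 = 1.6186 / 1.7806 = 0.9090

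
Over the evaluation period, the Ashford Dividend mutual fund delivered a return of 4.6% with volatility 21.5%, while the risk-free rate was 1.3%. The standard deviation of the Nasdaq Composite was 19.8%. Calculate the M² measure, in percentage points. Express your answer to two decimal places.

4.34

Sharpe = (Rp − Rf) / σp = (4.6% − 1.3%) / 21.5% = 0.1535
M² = Rf + Sharpe × σm = 1.3% + 0.1535 × 19.8% = 4.3393%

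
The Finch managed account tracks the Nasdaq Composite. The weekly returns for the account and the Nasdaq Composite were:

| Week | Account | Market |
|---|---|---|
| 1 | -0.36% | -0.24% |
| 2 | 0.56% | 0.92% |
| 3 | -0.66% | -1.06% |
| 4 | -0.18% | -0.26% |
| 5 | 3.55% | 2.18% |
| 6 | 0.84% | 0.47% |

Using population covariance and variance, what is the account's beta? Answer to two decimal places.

1.29

r̄p = 0.6250%,  r̄m = 0.3350%
Cov = Σ(rp − r̄p)(rm − r̄m) / 6 = 1.3709
Var(rm) = Σ(rm − r̄m)² / 6 = 1.0659
β = Cov / Var = 1.3709 / 1.0659 = 1.2861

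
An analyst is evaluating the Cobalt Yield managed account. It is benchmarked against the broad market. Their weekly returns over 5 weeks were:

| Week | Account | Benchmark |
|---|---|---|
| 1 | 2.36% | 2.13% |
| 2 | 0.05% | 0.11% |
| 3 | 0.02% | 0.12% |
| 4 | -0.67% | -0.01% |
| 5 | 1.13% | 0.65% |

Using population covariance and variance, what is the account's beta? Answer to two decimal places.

r̄p = 0.5780%,  r̄m = 0.6000%
Cov = Σ(rp − r̄p)(rm − r̄m) / 5 = 0.8084
Var(rm) = Σ(rm − r̄m)² / 5 = 0.6372
β = Cov / Var = 0.8084 / 0.6372 = 1.2687

1.27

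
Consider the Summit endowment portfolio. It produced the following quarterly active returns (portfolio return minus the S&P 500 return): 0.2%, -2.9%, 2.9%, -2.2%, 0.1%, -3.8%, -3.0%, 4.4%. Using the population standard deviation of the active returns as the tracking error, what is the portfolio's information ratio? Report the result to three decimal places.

-0.193

Mean return r̄ = -4.30 / 8 = -0.5375%
Population std dev = √[62.1988 / 8] = 2.7883%
IR = r̄ / tracking error = -0.5375 / 2.7883 = -0.1928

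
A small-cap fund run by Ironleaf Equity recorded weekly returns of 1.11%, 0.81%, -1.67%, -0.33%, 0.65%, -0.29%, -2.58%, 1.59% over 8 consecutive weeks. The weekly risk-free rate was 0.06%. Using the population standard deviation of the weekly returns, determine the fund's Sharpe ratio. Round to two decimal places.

-0.11

r̄ = (1.11 + 0.81 − 1.67 − 0.33 + 0.65 − 0.29 − 2.58 + 1.59) / 8 = -0.0888%
Σ(r − r̄)² = (1.11 − (-0.0888))² + (0.81 − (-0.0888))² + … = 14.4141
σ = √[14.4141 / 8] = 1.3423%
Sharpe = (r̄ − rf) / σ = (-0.0888 − 0.06) / 1.3423 = -0.1488 / 1.3423 = -0.1109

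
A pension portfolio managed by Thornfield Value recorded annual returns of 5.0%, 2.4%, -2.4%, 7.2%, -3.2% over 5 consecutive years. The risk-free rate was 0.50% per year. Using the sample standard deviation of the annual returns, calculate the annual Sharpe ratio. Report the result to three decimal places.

0.286

Mean return μ = 9.00 / 5 = 1.8000%
Σ(r − μ)² = (5 − 1.8000)² + (2.4 − 1.8000)² + … = 82.4000
sample σ = √(82.4000 / 4) = √20.6000 = 4.5387%
Sharpe = (μ − rf) / σ = (1.8000 − 0.5) / 4.5387 = 1.3000 / 4.5387 = 0.2864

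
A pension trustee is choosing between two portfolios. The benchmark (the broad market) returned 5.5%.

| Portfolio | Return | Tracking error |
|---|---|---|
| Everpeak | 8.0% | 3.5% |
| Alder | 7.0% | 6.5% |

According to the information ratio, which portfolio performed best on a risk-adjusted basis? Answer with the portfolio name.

Everpeak

Everpeak: IR = (8.0% − 5.5%) / 3.5% = 0.714
Alder: IR = (7.0% − 5.5%) / 6.5% = 0.231
Highest: Everpeak (0.714).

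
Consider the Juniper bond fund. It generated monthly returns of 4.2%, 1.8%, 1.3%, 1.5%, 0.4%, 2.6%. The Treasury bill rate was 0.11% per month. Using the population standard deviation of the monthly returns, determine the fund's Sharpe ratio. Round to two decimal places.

1.56

r̄ = (4.2 + 1.8 + 1.3 + 1.5 + 0.4 + 2.6) / 6 = 1.9667%
Σ(r − r̄)² = 8.5333; population σ = √(8.5333/6) = 1.1926%
Sharpe = (r̄ − rf) / σ = (1.9667 − 0.11) / 1.1926 = 1.8567 / 1.1926 = 1.5569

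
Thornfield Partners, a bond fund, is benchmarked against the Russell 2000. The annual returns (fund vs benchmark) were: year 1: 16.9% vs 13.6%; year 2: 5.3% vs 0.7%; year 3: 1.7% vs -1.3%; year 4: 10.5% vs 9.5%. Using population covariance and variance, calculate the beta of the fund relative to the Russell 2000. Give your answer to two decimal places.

0.91

r̄p = 8.6000%,  r̄m = 5.6250%
Cov = Σ(rp − r̄p)(rm − r̄m) / 4 = 34.3975
Var(rm) = Σ(rm − r̄m)² / 4 = 37.7069
β = Cov / Var = 34.3975 / 37.7069 = 0.9122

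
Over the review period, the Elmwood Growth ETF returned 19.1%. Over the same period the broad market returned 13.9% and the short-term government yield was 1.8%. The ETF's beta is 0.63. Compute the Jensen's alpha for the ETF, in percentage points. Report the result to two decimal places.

9.68

CAPM expected return = Rf + β(Rm − Rf) = 1.8% + 0.63 × (13.9% − 1.8%) = 1.8 + 0.63 × 12.10 = 9.4230%
Jensen's α = Rp − E[R] = 19.1% − 9.4230% = 9.6770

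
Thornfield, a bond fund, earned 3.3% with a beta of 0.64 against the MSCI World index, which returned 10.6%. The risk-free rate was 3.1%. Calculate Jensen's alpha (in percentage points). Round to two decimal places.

CAPM expected return = Rf + β(Rm − Rf) = 3.1% + 0.64 × (10.6% − 3.1%) = 3.1 + 0.64 × 7.50 = 7.9000%
Jensen's α = Rp − E[R] = 3.3% − 7.9000% = -4.6000

-4.60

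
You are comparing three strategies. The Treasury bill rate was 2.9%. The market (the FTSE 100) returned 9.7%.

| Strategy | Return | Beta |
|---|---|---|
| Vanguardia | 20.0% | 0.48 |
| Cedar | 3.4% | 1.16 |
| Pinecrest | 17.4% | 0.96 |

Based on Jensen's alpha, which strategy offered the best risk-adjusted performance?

Vanguardia

Vanguardia: α = 20.0% − [2.9% + 0.48 × (9.7% − 2.9%)] = 13.836
Cedar: α = 3.4% − [2.9% + 1.16 × (9.7% − 2.9%)] = -7.388
Pinecrest: α = 17.4% − [2.9% + 0.96 × (9.7% − 2.9%)] = 7.972
Highest: Vanguardia (13.836).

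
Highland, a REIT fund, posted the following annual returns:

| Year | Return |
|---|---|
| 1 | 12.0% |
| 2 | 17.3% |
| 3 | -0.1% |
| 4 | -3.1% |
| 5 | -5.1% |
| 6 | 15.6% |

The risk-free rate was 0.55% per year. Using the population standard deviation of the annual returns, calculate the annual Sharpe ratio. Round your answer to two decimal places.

0.61

μ = (12 + 17.3 − 0.1 − 3.1 − 5.1 + 15.6) / 6 = 36.60 / 6 = 6.1000%
Σ(r − μ)² = (12 − 6.1000)² + (17.3 − 6.1000)² + (-0.1 − 6.1000)² + … = 499.0200
population σ = √(499.0200 / 6) = √83.1700 = 9.1198%
Sharpe = (μ − rf) / σ = (6.1000 − 0.55) / 9.1198 = 5.5500 / 9.1198 = 0.6086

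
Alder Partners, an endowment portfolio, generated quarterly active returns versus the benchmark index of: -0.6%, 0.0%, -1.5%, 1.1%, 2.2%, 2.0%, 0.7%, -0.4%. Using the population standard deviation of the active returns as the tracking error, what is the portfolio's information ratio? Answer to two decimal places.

0.36

r̄ = (-0.6 + 0 − 1.5 + 1.1 + 2.2 + 2 + 0.7 − 0.4) / 8 = 0.4375%
Σ(r − r̄)² = (-0.6 − 0.4375)² + (0 − 0.4375)² + (-1.5 − 0.4375)² + … = 11.7788
population σ = √(11.7788 / 8) = √1.4724 = 1.2134%
IR = r̄ / tracking error = 0.4375 / 1.2134 = 0.3606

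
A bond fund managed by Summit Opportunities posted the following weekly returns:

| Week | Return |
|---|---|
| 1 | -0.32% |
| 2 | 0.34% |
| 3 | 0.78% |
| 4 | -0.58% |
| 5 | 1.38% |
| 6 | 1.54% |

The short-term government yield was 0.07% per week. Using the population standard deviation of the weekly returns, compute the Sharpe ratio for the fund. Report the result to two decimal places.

0.57

r̄ = (-0.32 + 0.34 + 0.78 − 0.58 + 1.38 + 1.54) / 6 = 0.5233%
Population std dev = √[3.7955 / 6] = 0.7954%
Sharpe = (r̄ − rf) / σ = (0.5233 − 0.07) / 0.7954 = 0.4533 / 0.7954 = 0.5699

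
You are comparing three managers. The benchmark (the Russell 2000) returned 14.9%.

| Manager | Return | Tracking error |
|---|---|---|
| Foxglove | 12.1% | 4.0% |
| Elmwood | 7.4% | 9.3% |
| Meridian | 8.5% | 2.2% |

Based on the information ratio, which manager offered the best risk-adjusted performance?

Foxglove: IR = (12.1% − 14.9%) / 4.0% = -0.700
Elmwood: IR = (7.4% − 14.9%) / 9.3% = -0.806
Meridian: IR = (8.5% − 14.9%) / 2.2% = -2.909
Highest: Foxglove (-0.700).

Foxglove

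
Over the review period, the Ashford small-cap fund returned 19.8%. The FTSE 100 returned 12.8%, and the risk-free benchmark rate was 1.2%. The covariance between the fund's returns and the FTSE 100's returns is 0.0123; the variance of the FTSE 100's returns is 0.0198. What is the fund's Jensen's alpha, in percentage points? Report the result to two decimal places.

β = Cov / Var = 0.0123 / 0.0198 = 0.6212
E[R] = Rf + β(Rm − Rf) = 1.2% + 0.6212 × (12.8% − 1.2%) = 8.4059%
α = Rp − E[R] = 19.8% − 8.4059% = 11.3941

11.39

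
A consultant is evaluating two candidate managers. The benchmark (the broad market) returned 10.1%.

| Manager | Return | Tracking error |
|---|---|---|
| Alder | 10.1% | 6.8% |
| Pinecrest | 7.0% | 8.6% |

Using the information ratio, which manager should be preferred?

Alder: IR = (10.1% − 10.1%) / 6.8% = 0.000
Pinecrest: IR = (7.0% − 10.1%) / 8.6% = -0.360
Highest: Alder (0.000).

Alder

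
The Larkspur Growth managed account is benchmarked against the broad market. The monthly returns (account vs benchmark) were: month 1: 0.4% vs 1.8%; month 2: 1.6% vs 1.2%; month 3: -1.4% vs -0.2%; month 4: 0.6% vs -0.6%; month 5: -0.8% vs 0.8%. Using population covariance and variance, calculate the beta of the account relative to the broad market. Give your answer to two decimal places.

0.43

r̄p = 0.0800%,  r̄m = 0.6000%
Cov = Σ(rp − r̄p)(rm − r̄m) / 5 = 0.3360
Var(rm) = Σ(rm − r̄m)² / 5 = 0.7840
β = Cov / Var = 0.3360 / 0.7840 = 0.4286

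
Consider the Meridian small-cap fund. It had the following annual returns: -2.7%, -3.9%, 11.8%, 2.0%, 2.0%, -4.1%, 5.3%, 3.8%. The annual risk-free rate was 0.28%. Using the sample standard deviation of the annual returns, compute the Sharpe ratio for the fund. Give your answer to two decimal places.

0.28

Mean return μ = 14.20 / 8 = 1.7750%
Σ(r − μ)² = 203.8750; sample σ = √(203.8750/7) = 5.3968%
Sharpe = (μ − rf) / σ = (1.7750 − 0.28) / 5.3968 = 1.4950 / 5.3968 = 0.2770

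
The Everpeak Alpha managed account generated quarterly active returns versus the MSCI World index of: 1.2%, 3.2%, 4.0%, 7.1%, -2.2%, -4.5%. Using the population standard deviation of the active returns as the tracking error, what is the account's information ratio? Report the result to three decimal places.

0.378

r̄ = (1.2 + 3.2 + 4 + 7.1 − 2.2 − 4.5) / 6 = 1.4667%
Σ(r − r̄)² = 90.2733; population σ = √(90.2733/6) = 3.8789%
IR = r̄ / tracking error = 1.4667 / 3.8789 = 0.3781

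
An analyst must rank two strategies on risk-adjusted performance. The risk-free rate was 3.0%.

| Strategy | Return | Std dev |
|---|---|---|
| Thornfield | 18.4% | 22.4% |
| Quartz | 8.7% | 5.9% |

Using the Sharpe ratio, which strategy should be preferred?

Quartz

Thornfield: Sharpe ratio = (18.4% − 3.0%) / 22.4% = 0.688
Quartz: Sharpe ratio = (8.7% − 3.0%) / 5.9% = 0.966
Highest: Quartz (0.966).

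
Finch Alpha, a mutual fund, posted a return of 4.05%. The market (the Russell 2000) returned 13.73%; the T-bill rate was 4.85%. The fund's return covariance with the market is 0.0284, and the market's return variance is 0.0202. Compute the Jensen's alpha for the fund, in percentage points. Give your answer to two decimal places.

β = Cov / Var = 0.0284 / 0.0202 = 1.4059
E[R] = Rf + β(Rm − Rf) = 4.85% + 1.4059 × (13.73% − 4.85%) = 17.3344%
α = Rp − E[R] = 4.05% − 17.3344% = -13.2844

-13.28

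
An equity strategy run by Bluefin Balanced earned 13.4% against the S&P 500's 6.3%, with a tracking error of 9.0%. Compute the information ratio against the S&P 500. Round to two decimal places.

IR = (Rp − Rb) / TE = (13.4% − 6.3%) / 9.0% = 7.10% / 9.0% = 0.7889

0.79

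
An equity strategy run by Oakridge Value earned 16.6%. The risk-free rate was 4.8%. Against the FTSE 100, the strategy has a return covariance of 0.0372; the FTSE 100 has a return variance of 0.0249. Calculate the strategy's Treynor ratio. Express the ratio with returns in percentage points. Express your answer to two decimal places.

7.90

β = Cov / Var = 0.0372 / 0.0249 = 1.4940
Treynor = (Rp − Rf) / β = (16.6% − 4.8%) / 1.4940 = 11.80 / 1.4940 = 7.8983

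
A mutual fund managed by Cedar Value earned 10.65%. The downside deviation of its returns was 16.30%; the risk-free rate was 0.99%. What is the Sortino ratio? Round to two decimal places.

0.59

Sortino = (Rp − Rf) / σd = (10.65% − 0.99%) / 16.30% = 9.66% / 16.30% = 0.5926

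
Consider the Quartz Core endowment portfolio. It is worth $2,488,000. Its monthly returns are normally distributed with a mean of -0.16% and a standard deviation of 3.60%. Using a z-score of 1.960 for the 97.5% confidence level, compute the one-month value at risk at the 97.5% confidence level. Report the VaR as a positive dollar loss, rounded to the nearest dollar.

$179,534

Return at the 97.5% tail: μ − z·σ = -0.16% − 1.960 × 3.60% = -0.16 − 7.0560 = -7.2160%
VaR = −(-7.2160%) × $2,488,000 = 7.2160% × $2,488,000 = $179,534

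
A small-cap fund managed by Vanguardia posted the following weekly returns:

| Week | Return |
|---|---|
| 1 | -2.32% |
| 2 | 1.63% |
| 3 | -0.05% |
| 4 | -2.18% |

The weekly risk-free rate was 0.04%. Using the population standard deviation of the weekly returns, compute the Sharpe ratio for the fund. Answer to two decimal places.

r̄ = (-2.32 + 1.63 − 0.05 − 2.18) / 4 = -0.7300%
Population std dev = √[10.6626 / 4] = 1.6327%
Sharpe = (r̄ − rf) / σ = (-0.7300 − 0.04) / 1.6327 = -0.7700 / 1.6327 = -0.4716

-0.47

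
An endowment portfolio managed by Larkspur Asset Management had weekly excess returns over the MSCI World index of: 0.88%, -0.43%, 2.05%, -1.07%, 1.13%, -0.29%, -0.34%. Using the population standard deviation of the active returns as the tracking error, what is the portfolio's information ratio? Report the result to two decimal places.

0.27

μ = (0.88 − 0.43 + 2.05 − 1.07 + 1.13 − 0.29 − 0.34) / 7 = 1.930 / 7 = 0.2757%
Σ(r − μ)² = (0.88 − 0.2757)² + (-0.43 − 0.2757)² + (2.05 − 0.2757)² + … = 7.2512
population σ = √(7.2512 / 7) = √1.0359 = 1.0178%
IR = μ / tracking error = 0.2757 / 1.0178 = 0.2709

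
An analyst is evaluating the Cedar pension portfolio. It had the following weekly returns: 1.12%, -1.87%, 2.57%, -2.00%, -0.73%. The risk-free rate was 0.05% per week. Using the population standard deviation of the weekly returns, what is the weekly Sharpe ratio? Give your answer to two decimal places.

-0.13

r̄ = (1.12 − 1.87 + 2.57 − 2 − 0.73) / 5 = -0.1820%
Population σ = √[Σ(r − r̄)² / 5] = √[15.7235 / 5] = √3.1447 = 1.7733%
Sharpe = (r̄ − rf) / σ = (-0.1820 − 0.05) / 1.7733 = -0.2320 / 1.7733 = -0.1308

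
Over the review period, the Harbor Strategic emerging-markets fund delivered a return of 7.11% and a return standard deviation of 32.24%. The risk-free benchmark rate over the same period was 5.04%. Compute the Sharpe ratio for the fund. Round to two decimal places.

Sharpe = (Rp − Rf) / σp = (7.11% − 5.04%) / 32.24% = 2.07% / 32.24% = 0.0642

0.06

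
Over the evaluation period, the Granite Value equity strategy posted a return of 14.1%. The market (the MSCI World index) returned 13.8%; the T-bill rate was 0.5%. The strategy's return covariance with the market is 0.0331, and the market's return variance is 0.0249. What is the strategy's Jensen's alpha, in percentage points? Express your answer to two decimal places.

-4.08

β = Cov / Var = 0.0331 / 0.0249 = 1.3293
E[R] = Rf + β(Rm − Rf) = 0.5% + 1.3293 × (13.8% − 0.5%) = 18.1797%
α = Rp − E[R] = 14.1% − 18.1797% = -4.0797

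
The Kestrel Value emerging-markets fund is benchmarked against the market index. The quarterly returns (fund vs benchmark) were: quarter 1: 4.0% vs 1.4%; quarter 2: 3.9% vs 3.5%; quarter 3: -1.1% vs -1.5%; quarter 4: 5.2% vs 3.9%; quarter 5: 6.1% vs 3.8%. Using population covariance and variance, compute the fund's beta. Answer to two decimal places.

r̄p = 3.6200%,  r̄m = 2.2200%
Cov = Σ(rp − r̄p)(rm − r̄m) / 5 = 4.8356
Var(rm) = Σ(rm − r̄m)² / 5 = 4.2936
β = Cov / Var = 4.8356 / 4.2936 = 1.1262

1.13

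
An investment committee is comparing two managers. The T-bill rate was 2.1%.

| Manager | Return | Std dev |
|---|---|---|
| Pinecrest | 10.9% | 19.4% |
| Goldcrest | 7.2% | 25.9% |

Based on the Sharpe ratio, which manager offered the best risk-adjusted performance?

Pinecrest

Pinecrest: Sharpe ratio = (10.9% − 2.1%) / 19.4% = 0.454
Goldcrest: Sharpe ratio = (7.2% − 2.1%) / 25.9% = 0.197
Highest: Pinecrest (0.454).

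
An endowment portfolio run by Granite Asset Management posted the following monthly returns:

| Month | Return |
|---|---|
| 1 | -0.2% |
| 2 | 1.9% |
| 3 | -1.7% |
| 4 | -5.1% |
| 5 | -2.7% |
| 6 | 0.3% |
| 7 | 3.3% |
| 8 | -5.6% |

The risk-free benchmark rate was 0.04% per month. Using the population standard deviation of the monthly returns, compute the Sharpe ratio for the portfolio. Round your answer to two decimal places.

μ = (-0.2 + 1.9 − 1.7 − 5.1 − 2.7 + 0.3 + 3.3 − 5.6) / 8 = -1.2250%
Population σ = √[Σ(r − μ)² / 8] = √[70.1750 / 8] = √8.7719 = 2.9617%
Sharpe = (μ − rf) / σ = (-1.2250 − 0.04) / 2.9617 = -1.2650 / 2.9617 = -0.4271

-0.43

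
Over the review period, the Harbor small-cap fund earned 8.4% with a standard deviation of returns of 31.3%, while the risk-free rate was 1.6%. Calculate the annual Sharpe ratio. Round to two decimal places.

0.22

Sharpe = (Rp − Rf) / σp = (8.4% − 1.6%) / 31.3% = 6.80% / 31.3% = 0.2173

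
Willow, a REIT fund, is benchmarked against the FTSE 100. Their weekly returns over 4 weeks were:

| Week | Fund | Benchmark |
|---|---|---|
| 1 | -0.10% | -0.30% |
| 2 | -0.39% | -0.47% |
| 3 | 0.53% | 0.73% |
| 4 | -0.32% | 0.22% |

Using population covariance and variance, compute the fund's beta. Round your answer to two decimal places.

0.61

r̄p = -0.0700%,  r̄m = 0.0450%
Cov = Σ(rp − r̄p)(rm − r̄m) / 4 = 0.1356
Var(rm) = Σ(rm − r̄m)² / 4 = 0.2210
β = Cov / Var = 0.1356 / 0.2210 = 0.6136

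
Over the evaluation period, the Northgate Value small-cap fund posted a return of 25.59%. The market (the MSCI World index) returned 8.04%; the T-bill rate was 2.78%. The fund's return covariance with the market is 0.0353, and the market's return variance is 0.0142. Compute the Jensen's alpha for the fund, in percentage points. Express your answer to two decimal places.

β = Cov / Var = 0.0353 / 0.0142 = 2.4859
E[R] = Rf + β(Rm − Rf) = 2.78% + 2.4859 × (8.04% − 2.78%) = 15.8558%
α = Rp − E[R] = 25.59% − 15.8558% = 9.7342

9.73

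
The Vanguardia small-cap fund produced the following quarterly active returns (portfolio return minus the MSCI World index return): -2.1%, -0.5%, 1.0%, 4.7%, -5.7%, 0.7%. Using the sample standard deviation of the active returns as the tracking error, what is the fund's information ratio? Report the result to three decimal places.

Mean return r̄ = -1.90 / 6 = -0.3167%
Σ(r − r̄)² = 60.1283; sample σ = √(60.1283/5) = 3.4678%
IR = r̄ / tracking error = -0.3167 / 3.4678 = -0.0913

-0.091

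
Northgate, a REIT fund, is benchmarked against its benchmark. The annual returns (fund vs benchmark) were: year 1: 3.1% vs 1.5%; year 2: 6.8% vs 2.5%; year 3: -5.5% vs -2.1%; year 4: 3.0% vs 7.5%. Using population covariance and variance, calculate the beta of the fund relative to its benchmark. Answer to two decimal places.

0.81

r̄p = 1.8500%,  r̄m = 2.3500%
Cov = Σ(rp − r̄p)(rm − r̄m) / 4 = 9.5775
Var(rm) = Σ(rm − r̄m)² / 4 = 11.7675
β = Cov / Var = 9.5775 / 11.7675 = 0.8139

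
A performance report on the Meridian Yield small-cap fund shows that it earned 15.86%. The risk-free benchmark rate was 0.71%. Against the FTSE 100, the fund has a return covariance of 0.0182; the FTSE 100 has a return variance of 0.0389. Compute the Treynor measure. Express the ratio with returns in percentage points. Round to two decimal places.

β = Cov / Var = 0.0182 / 0.0389 = 0.4679
Treynor = (Rp − Rf) / β = (15.86% − 0.71%) / 0.4679 = 15.15 / 0.4679 = 32.3787

32.38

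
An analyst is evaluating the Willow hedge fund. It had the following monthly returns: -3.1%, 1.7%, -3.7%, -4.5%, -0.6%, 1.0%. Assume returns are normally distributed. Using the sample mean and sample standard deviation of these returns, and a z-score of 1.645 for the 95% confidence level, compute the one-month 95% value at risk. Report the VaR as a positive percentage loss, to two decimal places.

5.80

r̄ = (-3.1 + 1.7 − 3.7 − 4.5 − 0.6 + 1) / 6 = -1.5333%
Σ(r − r̄)² = 33.6933; sample σ = √(33.6933/5) = 2.5959%
VaR = −(r̄ − z·σ) = −(-1.5333 − 1.645 × 2.5959) = −(-5.8036) = 5.8036%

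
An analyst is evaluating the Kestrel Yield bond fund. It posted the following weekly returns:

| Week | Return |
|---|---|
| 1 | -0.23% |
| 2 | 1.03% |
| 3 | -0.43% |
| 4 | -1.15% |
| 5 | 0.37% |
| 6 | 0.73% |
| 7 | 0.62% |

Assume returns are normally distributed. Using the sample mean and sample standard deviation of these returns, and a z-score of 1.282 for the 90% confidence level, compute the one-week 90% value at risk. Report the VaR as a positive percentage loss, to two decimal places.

0.85

r̄ = (-0.23 + 1.03 − 0.43 − 1.15 + 0.37 + 0.73 + 0.62) / 7 = 0.1343%
Sample σ = √[Σ(r − r̄)² / 6] = √[3.5492 / 6] = √0.5915 = 0.7691%
VaR = −(r̄ − z·σ) = −(0.1343 − 1.282 × 0.7691) = −(-0.8517) = 0.8517%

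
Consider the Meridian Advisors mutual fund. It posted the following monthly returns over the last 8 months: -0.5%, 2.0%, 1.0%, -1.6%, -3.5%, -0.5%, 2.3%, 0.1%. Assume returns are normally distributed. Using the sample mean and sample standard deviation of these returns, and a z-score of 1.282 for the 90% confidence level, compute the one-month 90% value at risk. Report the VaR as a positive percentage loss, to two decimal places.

2.54

Mean return μ = -0.70 / 8 = -0.0875%
Σ(r − μ)² = (-0.5 − (-0.0875))² + (2 − (-0.0875))² + … = 25.5488
σ = √[25.5488 / 7] = 1.9105%
VaR = −(μ − z·σ) = −(-0.0875 − 1.282 × 1.9105) = −(-2.5368) = 2.5368%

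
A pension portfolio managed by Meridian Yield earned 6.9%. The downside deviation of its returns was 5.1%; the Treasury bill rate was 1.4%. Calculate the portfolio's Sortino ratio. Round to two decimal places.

1.08

Sortino = (Rp − Rf) / σd = (6.9% − 1.4%) / 5.1% = 5.50% / 5.1% = 1.0784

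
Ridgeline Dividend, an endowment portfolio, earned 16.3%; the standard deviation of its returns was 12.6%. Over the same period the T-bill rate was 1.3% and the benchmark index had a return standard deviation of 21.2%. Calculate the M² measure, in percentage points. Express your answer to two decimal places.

Sharpe = (Rp − Rf) / σp = (16.3% − 1.3%) / 12.6% = 1.1905
M² = Rf + Sharpe × σm = 1.3% + 1.1905 × 21.2% = 26.5386%

26.54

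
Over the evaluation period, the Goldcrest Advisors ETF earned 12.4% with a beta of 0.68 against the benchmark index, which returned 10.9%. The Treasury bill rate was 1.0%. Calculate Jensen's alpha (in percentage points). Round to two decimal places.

CAPM expected return = Rf + β(Rm − Rf) = 1.0% + 0.68 × (10.9% − 1.0%) = 1 + 0.68 × 9.90 = 7.7320%
Jensen's α = Rp − E[R] = 12.4% − 7.7320% = 4.6680

4.67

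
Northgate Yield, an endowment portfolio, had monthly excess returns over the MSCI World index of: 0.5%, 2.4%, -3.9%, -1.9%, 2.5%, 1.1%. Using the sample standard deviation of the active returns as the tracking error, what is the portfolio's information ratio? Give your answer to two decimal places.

0.05

μ = (0.5 + 2.4 − 3.9 − 1.9 + 2.5 + 1.1) / 6 = 0.1167%
Σ(r − μ)² = 32.2083; sample σ = √(32.2083/5) = 2.5380%
IR = μ / tracking error = 0.1167 / 2.5380 = 0.0460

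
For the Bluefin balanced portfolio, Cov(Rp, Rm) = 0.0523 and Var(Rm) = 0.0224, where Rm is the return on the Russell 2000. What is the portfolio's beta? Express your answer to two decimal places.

β = Cov(Rp, Rm) / Var(Rm) = 0.0523 / 0.0224 = 2.3348

2.33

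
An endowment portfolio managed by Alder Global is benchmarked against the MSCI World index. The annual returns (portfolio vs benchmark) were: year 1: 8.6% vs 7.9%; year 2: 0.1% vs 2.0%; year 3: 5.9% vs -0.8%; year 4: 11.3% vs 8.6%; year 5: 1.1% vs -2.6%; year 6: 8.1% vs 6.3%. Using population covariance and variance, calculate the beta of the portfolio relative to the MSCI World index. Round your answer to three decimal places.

r̄p = 5.8500%,  r̄m = 3.5667%
Cov = Σ(rp − r̄p)(rm − r̄m) / 6 = 13.9300
Var(rm) = Σ(rm − r̄m)² / 6 = 18.5222
β = Cov / Var = 13.9300 / 18.5222 = 0.7521

0.752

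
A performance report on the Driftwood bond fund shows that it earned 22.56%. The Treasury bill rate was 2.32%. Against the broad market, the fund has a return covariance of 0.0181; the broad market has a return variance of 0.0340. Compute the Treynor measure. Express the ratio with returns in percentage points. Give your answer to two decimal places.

38.02

β = Cov / Var = 0.0181 / 0.0340 = 0.5324
Treynor = (Rp − Rf) / β = (22.56% − 2.32%) / 0.5324 = 20.24 / 0.5324 = 38.0165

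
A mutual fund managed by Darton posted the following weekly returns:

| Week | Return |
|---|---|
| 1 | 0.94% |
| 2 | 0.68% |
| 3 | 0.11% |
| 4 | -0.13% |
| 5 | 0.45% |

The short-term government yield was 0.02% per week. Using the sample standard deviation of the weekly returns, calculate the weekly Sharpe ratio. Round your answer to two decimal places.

μ = (0.94 + 0.68 + 0.11 − 0.13 + 0.45) / 5 = 0.4100%
Sample std dev = √[0.7370 / 4] = 0.4292%
Sharpe = (μ − rf) / σ = (0.4100 − 0.02) / 0.4292 = 0.3900 / 0.4292 = 0.9087

0.91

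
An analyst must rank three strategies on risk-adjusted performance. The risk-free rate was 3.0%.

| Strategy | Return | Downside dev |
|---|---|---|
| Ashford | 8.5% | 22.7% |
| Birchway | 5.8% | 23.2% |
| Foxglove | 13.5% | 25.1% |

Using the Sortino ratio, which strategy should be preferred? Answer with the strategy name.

Ashford: Sortino ratio = (8.5% − 3.0%) / 22.7% = 0.242
Birchway: Sortino ratio = (5.8% − 3.0%) / 23.2% = 0.121
Foxglove: Sortino ratio = (13.5% − 3.0%) / 25.1% = 0.418
Highest: Foxglove (0.418).

Foxglove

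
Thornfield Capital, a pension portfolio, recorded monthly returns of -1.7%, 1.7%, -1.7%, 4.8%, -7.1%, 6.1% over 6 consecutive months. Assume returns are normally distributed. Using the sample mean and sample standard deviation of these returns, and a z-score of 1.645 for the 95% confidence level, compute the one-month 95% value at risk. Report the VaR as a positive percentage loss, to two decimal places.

r̄ = (-1.7 + 1.7 − 1.7 + 4.8 − 7.1 + 6.1) / 6 = 0.3500%
Σ(r − r̄)² = (-1.7 − 0.3500)² + (1.7 − 0.3500)² + (-1.7 − 0.3500)² + … = 118.5950
σ = √[118.5950 / 5] = 4.8702%
VaR = −(r̄ − z·σ) = −(0.3500 − 1.645 × 4.8702) = −(-7.6615) = 7.6615%

7.66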